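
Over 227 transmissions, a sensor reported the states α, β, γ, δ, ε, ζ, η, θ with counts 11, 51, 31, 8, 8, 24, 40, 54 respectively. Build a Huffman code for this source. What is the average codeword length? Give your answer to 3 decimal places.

2.727 bits/symbol

Probabilities are the counts divided by 227.
Repeatedly combine the two least-probable nodes; the expected code length is the sum of the merged weights.
merge 8/227 + 8/227 → 16/227
merge 11/227 + 16/227 → 27/227
merge 24/227 + 27/227 → 51/227
merge 31/227 + 40/227 → 71/227
merge 51/227 + 51/227 → 102/227
merge 54/227 + 71/227 → 125/227
merge 102/227 + 125/227 → 1
L = 16/227 + 27/227 + 51/227 + 71/227 + 102/227 + 125/227 + 1 = 619/227 ≈ 2.727 bits/symbol.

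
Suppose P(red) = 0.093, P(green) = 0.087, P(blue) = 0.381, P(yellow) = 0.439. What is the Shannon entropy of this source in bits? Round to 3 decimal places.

1.677 bits

H = −Σ pᵢ log₂ pᵢ.
−0.093·log₂(0.093) = 0.3187
−0.087·log₂(0.087) = 0.3065
−0.381·log₂(0.381) = 0.5304
−0.439·log₂(0.439) = 0.5214
Sum ≈ 1.6770 → 1.677 bits.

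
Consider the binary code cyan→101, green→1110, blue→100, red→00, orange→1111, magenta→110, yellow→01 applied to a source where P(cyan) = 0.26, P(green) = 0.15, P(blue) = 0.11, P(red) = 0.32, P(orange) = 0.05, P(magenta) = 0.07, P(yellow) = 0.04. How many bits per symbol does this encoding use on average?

2.84 bits/symbol

L̄ = Σ pᵢ·ℓᵢ = 0.26·3 + 0.15·4 + 0.11·3 + 0.32·2 + 0.05·4 + 0.07·3 + 0.04·2 = 2.84 bits/symbol.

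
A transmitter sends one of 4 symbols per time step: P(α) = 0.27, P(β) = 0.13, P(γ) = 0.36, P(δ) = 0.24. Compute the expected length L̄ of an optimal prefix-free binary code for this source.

Repeatedly combine the two least-probable nodes; the expected code length is the sum of the merged weights.
merge 13/100 + 6/25 → 37/100
merge 27/100 + 9/25 → 63/100
merge 37/100 + 63/100 → 1
L = 37/100 + 63/100 + 1 = 2 bits/symbol.

2 bits/symbol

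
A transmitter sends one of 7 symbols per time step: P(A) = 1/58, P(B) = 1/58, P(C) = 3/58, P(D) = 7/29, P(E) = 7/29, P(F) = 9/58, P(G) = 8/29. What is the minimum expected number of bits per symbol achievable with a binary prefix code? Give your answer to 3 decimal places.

Repeatedly combine the two least-probable nodes; the expected code length is the sum of the merged weights.
merge 1/58 + 1/58 → 1/29
merge 1/29 + 3/58 → 5/58
merge 5/58 + 9/58 → 7/29
merge 7/29 + 7/29 → 14/29
merge 7/29 + 8/29 → 15/29
merge 14/29 + 15/29 → 1
L = 1/29 + 5/58 + 7/29 + 14/29 + 15/29 + 1 = 137/58 ≈ 2.362 bits/symbol.

2.362 bits/symbol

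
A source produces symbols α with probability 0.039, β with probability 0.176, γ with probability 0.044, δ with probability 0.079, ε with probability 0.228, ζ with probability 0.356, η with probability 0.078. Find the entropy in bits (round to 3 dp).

H = −Σ pᵢ log₂ pᵢ.
−0.039·log₂(0.039) = 0.1825
−0.176·log₂(0.176) = 0.4411
−0.044·log₂(0.044) = 0.1983
−0.079·log₂(0.079) = 0.2893
−0.228·log₂(0.228) = 0.4863
−0.356·log₂(0.356) = 0.5305
−0.078·log₂(0.078) = 0.2871
Sum ≈ 2.4151 → 2.415 bits.

2.415 bits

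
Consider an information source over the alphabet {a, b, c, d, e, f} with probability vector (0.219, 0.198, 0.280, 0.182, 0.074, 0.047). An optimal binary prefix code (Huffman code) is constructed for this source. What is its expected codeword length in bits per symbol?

Repeatedly combine the two least-probable nodes; the expected code length is the sum of the merged weights.
merge 47/1000 + 37/500 → 121/1000
merge 121/1000 + 91/500 → 303/1000
merge 99/500 + 219/1000 → 417/1000
merge 7/25 + 303/1000 → 583/1000
merge 417/1000 + 583/1000 → 1
L = 121/1000 + 303/1000 + 417/1000 + 583/1000 + 1 = 303/125 = 2.424 bits/symbol.

2.424 bits/symbol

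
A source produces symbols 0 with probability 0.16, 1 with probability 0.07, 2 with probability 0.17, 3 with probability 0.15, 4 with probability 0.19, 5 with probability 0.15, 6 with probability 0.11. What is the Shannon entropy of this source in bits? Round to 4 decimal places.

H = −Σ pᵢ log₂ pᵢ.
−0.16·log₂(0.16) = 0.4230
−0.07·log₂(0.07) = 0.2686
−0.17·log₂(0.17) = 0.4346
−0.15·log₂(0.15) = 0.4105
−0.19·log₂(0.19) = 0.4552
−0.15·log₂(0.15) = 0.4105
−0.11·log₂(0.11) = 0.3503
Sum ≈ 2.7528 → 2.7528 bits.

2.7528 bits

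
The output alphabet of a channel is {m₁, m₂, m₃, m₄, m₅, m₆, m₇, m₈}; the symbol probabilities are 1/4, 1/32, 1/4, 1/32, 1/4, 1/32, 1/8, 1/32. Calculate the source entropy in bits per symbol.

Each probability is a power of 1/2, so log₂(1/p) is an integer.
H = Σ p·log₂(1/p) = 1/4·2 + 1/32·5 + 1/4·2 + 1/32·5 + 1/4·2 + 1/32·5 + 1/8·3 + 1/32·5 = 2.5 bits.

2.5 bits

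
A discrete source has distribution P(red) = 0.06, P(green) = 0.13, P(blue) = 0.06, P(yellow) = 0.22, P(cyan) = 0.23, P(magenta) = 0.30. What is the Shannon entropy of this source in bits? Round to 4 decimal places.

2.3590 bits

H = −Σ pᵢ log₂ pᵢ.
−0.06·log₂(0.06) = 0.2435
−0.13·log₂(0.13) = 0.3826
−0.06·log₂(0.06) = 0.2435
−0.22·log₂(0.22) = 0.4806
−0.23·log₂(0.23) = 0.4877
−0.30·log₂(0.30) = 0.5211
Sum ≈ 2.3590 → 2.3590 bits.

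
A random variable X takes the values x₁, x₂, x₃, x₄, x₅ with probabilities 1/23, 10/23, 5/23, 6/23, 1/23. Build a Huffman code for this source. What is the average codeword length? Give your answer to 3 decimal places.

Repeatedly combine the two least-probable nodes; the expected code length is the sum of the merged weights.
merge 1/23 + 1/23 → 2/23
merge 2/23 + 5/23 → 7/23
merge 6/23 + 7/23 → 13/23
merge 10/23 + 13/23 → 1
L = 2/23 + 7/23 + 13/23 + 1 = 45/23 ≈ 1.957 bits/symbol.

1.957 bits/symbol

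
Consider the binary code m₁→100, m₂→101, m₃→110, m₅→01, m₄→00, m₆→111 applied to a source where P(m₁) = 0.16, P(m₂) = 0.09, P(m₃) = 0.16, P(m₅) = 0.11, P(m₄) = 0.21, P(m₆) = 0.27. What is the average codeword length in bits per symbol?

2.68 bits/symbol

L̄ = Σ pᵢ·ℓᵢ = 0.16·3 + 0.09·3 + 0.16·3 + 0.11·2 + 0.21·2 + 0.27·3 = 2.68 bits/symbol.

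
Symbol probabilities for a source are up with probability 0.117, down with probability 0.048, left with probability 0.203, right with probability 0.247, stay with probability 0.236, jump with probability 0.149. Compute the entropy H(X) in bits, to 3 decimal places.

H = −Σ pᵢ log₂ pᵢ.
−0.117·log₂(0.117) = 0.3622
−0.048·log₂(0.048) = 0.2103
−0.203·log₂(0.203) = 0.4670
−0.247·log₂(0.247) = 0.4983
−0.236·log₂(0.236) = 0.4916
−0.149·log₂(0.149) = 0.4092
Sum ≈ 2.4386 → 2.439 bits.

2.439 bits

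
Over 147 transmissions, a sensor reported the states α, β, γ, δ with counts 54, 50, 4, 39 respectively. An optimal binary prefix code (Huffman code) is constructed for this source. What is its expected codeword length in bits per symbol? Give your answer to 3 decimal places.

1.925 bits/symbol

Probabilities are the counts divided by 147.
Repeatedly combine the two least-probable nodes; the expected code length is the sum of the merged weights.
merge 4/147 + 13/49 → 43/147
merge 43/147 + 50/147 → 31/49
merge 18/49 + 31/49 → 1
L = 43/147 + 31/49 + 1 = 283/147 ≈ 1.925 bits/symbol.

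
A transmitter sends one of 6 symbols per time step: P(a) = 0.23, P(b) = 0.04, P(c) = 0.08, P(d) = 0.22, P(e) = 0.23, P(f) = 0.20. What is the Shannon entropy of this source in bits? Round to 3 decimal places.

2.398 bits

H = −Σ pᵢ log₂ pᵢ.
−0.23·log₂(0.23) = 0.4877
−0.04·log₂(0.04) = 0.1858
−0.08·log₂(0.08) = 0.2915
−0.22·log₂(0.22) = 0.4806
−0.23·log₂(0.23) = 0.4877
−0.20·log₂(0.20) = 0.4644
Sum ≈ 2.3976 → 2.398 bits.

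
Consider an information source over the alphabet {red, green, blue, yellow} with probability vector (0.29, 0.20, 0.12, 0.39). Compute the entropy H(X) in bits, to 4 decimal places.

H = −Σ pᵢ log₂ pᵢ.
−0.29·log₂(0.29) = 0.5179
−0.20·log₂(0.20) = 0.4644
−0.12·log₂(0.12) = 0.3671
−0.39·log₂(0.39) = 0.5298
Sum ≈ 1.8792 → 1.8792 bits.

1.8792 bits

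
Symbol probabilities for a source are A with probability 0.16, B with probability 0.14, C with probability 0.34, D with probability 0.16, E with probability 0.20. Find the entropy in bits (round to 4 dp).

2.2367 bits

H = −Σ pᵢ log₂ pᵢ.
−0.16·log₂(0.16) = 0.4230
−0.14·log₂(0.14) = 0.3971
−0.34·log₂(0.34) = 0.5292
−0.16·log₂(0.16) = 0.4230
−0.20·log₂(0.20) = 0.4644
Sum ≈ 2.2367 → 2.2367 bits.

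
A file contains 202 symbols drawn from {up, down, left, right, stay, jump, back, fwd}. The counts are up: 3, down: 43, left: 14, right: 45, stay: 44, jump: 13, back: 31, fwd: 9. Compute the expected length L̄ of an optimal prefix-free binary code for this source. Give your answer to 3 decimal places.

Probabilities are the counts divided by 202.
Repeatedly combine the two least-probable nodes; the expected code length is the sum of the merged weights.
merge 3/202 + 9/202 → 6/101
merge 6/101 + 13/202 → 25/202
merge 7/101 + 25/202 → 39/202
merge 31/202 + 39/202 → 35/101
merge 43/202 + 22/101 → 87/202
merge 45/202 + 35/101 → 115/202
merge 87/202 + 115/202 → 1
L = 6/101 + 25/202 + 39/202 + 35/101 + 87/202 + 115/202 + 1 = 275/101 ≈ 2.723 bits/symbol.

2.723 bits/symbol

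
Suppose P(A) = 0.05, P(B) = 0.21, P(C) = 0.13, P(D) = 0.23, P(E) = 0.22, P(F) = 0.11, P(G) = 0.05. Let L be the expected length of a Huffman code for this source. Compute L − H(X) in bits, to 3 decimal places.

0.044 bits

Entropy H = −Σ p log₂ p ≈ 2.6062 bits.
Huffman merges: 1/20+1/20→1/10; 1/10+11/100→21/100; 13/100+21/100→17/50; 21/100+11/50→43/100; 23/100+17/50→57/100; 43/100+57/100→1. L = 53/20 ≈ 2.6500.
L − H = 2.6500 − 2.6062 = 0.044 bits.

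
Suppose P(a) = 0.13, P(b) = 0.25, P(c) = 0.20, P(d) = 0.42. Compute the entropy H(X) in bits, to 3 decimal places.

H = −Σ pᵢ log₂ pᵢ.
−0.13·log₂(0.13) = 0.3826
−0.25·log₂(0.25) = 0.5000
−0.20·log₂(0.20) = 0.4644
−0.42·log₂(0.42) = 0.5256
Sum ≈ 1.8727 → 1.873 bits.

1.873 bits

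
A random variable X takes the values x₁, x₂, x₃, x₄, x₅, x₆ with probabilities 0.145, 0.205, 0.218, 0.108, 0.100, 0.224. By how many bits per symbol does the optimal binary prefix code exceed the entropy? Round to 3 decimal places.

Entropy H = −Σ p log₂ p ≈ 2.5142 bits.
Huffman merges: 1/10+27/250→26/125; 29/200+41/200→7/20; 26/125+109/500→213/500; 28/125+7/20→287/500; 213/500+287/500→1. L = 1279/500 ≈ 2.5580.
L − H = 2.5580 − 2.5142 = 0.044 bits.

0.044 bits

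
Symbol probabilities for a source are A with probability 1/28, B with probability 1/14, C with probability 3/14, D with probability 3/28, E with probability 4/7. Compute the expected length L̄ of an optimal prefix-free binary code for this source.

1.75 bits/symbol

Repeatedly combine the two least-probable nodes; the expected code length is the sum of the merged weights.
merge 1/28 + 1/14 → 3/28
merge 3/28 + 3/28 → 3/14
merge 3/14 + 3/14 → 3/7
merge 3/7 + 4/7 → 1
L = 3/28 + 3/14 + 3/7 + 1 = 7/4 = 1.75 bits/symbol.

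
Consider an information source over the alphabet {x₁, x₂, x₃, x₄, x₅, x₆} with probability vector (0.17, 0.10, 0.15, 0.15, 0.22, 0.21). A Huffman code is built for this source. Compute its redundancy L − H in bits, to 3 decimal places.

0.029 bits

Entropy H = −Σ p log₂ p ≈ 2.5413 bits.
Huffman merges: 1/10+3/20→1/4; 3/20+17/100→8/25; 21/100+11/50→43/100; 1/4+8/25→57/100; 43/100+57/100→1. L = 257/100 ≈ 2.5700.
L − H = 2.5700 − 2.5413 = 0.029 bits.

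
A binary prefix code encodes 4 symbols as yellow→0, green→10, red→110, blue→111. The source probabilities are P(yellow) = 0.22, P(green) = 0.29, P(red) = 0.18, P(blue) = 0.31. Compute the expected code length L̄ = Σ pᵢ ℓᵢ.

2.27 bits/symbol

L̄ = Σ pᵢ·ℓᵢ = 0.22·1 + 0.29·2 + 0.18·3 + 0.31·3 = 2.27 bits/symbol.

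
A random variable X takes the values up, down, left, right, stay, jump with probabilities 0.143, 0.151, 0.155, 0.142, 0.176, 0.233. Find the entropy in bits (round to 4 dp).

H = −Σ pᵢ log₂ pᵢ.
−0.143·log₂(0.143) = 0.4012
−0.151·log₂(0.151) = 0.4118
−0.155·log₂(0.155) = 0.4169
−0.142·log₂(0.142) = 0.3999
−0.176·log₂(0.176) = 0.4411
−0.233·log₂(0.233) = 0.4897
Sum ≈ 2.5606 → 2.5606 bits.

2.5606 bits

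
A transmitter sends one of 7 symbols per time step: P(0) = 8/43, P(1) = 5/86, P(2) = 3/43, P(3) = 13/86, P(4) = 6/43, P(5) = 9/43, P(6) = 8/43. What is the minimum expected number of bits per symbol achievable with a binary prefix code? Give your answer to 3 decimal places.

2.733 bits/symbol

Repeatedly combine the two least-probable nodes; the expected code length is the sum of the merged weights.
merge 5/86 + 3/43 → 11/86
merge 11/86 + 6/43 → 23/86
merge 13/86 + 8/43 → 29/86
merge 8/43 + 9/43 → 17/43
merge 23/86 + 29/86 → 26/43
merge 17/43 + 26/43 → 1
L = 11/86 + 23/86 + 29/86 + 17/43 + 26/43 + 1 = 235/86 ≈ 2.733 bits/symbol.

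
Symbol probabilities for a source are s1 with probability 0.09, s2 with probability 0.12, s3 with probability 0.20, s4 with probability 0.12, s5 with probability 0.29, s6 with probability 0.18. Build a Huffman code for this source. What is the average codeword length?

2.51 bits/symbol

Repeatedly combine the two least-probable nodes; the expected code length is the sum of the merged weights.
merge 9/100 + 3/25 → 21/100
merge 3/25 + 9/50 → 3/10
merge 1/5 + 21/100 → 41/100
merge 29/100 + 3/10 → 59/100
merge 41/100 + 59/100 → 1
L = 21/100 + 3/10 + 41/100 + 59/100 + 1 = 251/100 = 2.51 bits/symbol.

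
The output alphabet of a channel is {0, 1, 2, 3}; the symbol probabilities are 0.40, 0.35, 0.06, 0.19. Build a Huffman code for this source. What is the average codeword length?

1.85 bits/symbol

Repeatedly combine the two least-probable nodes; the expected code length is the sum of the merged weights.
merge 3/50 + 19/100 → 1/4
merge 1/4 + 7/20 → 3/5
merge 2/5 + 3/5 → 1
L = 1/4 + 3/5 + 1 = 37/20 = 1.85 bits/symbol.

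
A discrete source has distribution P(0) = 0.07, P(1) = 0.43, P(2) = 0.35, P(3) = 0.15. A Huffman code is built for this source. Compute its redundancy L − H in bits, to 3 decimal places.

0.057 bits

Entropy H = −Σ p log₂ p ≈ 1.7328 bits.
Huffman merges: 7/100+3/20→11/50; 11/50+7/20→57/100; 43/100+57/100→1. L = 179/100 ≈ 1.7900.
L − H = 1.7900 − 1.7328 = 0.057 bits.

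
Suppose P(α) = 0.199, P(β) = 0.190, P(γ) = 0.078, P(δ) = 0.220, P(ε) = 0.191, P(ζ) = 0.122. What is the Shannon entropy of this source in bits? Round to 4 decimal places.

2.5128 bits

H = −Σ pᵢ log₂ pᵢ.
−0.199·log₂(0.199) = 0.4635
−0.190·log₂(0.190) = 0.4552
−0.078·log₂(0.078) = 0.2871
−0.220·log₂(0.220) = 0.4806
−0.191·log₂(0.191) = 0.4562
−0.122·log₂(0.122) = 0.3703
Sum ≈ 2.5128 → 2.5128 bits.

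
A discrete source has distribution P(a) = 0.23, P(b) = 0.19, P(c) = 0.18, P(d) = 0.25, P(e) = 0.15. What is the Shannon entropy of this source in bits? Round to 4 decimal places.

2.2987 bits

H = −Σ pᵢ log₂ pᵢ.
−0.23·log₂(0.23) = 0.4877
−0.19·log₂(0.19) = 0.4552
−0.18·log₂(0.18) = 0.4453
−0.25·log₂(0.25) = 0.5000
−0.15·log₂(0.15) = 0.4105
Sum ≈ 2.2987 → 2.2987 bits.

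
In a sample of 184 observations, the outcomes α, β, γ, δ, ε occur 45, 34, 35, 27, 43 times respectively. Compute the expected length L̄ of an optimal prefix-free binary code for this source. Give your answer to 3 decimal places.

2.332 bits/symbol

Probabilities are the counts divided by 184.
Repeatedly combine the two least-probable nodes; the expected code length is the sum of the merged weights.
merge 27/184 + 17/92 → 61/184
merge 35/184 + 43/184 → 39/92
merge 45/184 + 61/184 → 53/92
merge 39/92 + 53/92 → 1
L = 61/184 + 39/92 + 53/92 + 1 = 429/184 ≈ 2.332 bits/symbol.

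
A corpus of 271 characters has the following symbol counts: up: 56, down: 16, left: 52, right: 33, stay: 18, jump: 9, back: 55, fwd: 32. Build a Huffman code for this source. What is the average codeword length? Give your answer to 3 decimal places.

2.841 bits/symbol

Probabilities are the counts divided by 271.
Repeatedly combine the two least-probable nodes; the expected code length is the sum of the merged weights.
merge 9/271 + 16/271 → 25/271
merge 18/271 + 25/271 → 43/271
merge 32/271 + 33/271 → 65/271
merge 43/271 + 52/271 → 95/271
merge 55/271 + 56/271 → 111/271
merge 65/271 + 95/271 → 160/271
merge 111/271 + 160/271 → 1
L = 25/271 + 43/271 + 65/271 + 95/271 + 111/271 + 160/271 + 1 = 770/271 ≈ 2.841 bits/symbol.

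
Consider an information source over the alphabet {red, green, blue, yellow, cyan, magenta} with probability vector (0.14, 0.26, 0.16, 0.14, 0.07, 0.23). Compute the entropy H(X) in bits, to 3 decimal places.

2.479 bits

H = −Σ pᵢ log₂ pᵢ.
−0.14·log₂(0.14) = 0.3971
−0.26·log₂(0.26) = 0.5053
−0.16·log₂(0.16) = 0.4230
−0.14·log₂(0.14) = 0.3971
−0.07·log₂(0.07) = 0.2686
−0.23·log₂(0.23) = 0.4877
Sum ≈ 2.4787 → 2.479 bits.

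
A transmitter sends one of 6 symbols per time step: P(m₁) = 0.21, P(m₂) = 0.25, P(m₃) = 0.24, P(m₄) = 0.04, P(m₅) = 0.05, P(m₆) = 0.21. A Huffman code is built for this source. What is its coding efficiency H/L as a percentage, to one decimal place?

Entropy H = −Σ p log₂ p ≈ 2.3416 bits.
Huffman merges: 1/25+1/20→9/100; 9/100+21/100→3/10; 21/100+6/25→9/20; 1/4+3/10→11/20; 9/20+11/20→1. L = 239/100 ≈ 2.3900.
Efficiency = H/L = 2.3416/2.3900 = 98.0%.

98.0%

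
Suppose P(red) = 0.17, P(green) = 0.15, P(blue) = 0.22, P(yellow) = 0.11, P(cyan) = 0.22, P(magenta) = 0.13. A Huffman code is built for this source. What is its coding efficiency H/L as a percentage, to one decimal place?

Entropy H = −Σ p log₂ p ≈ 2.5392 bits.
Huffman merges: 11/100+13/100→6/25; 3/20+17/100→8/25; 11/50+11/50→11/25; 6/25+8/25→14/25; 11/25+14/25→1. L = 64/25 ≈ 2.5600.
Efficiency = H/L = 2.5392/2.5600 = 99.2%.

99.2%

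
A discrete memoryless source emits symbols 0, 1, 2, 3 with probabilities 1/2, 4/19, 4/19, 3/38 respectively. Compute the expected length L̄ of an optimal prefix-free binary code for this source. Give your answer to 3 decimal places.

1.789 bits/symbol

Repeatedly combine the two least-probable nodes; the expected code length is the sum of the merged weights.
merge 3/38 + 4/19 → 11/38
merge 4/19 + 11/38 → 1/2
merge 1/2 + 1/2 → 1
L = 11/38 + 1/2 + 1 = 34/19 ≈ 1.789 bits/symbol.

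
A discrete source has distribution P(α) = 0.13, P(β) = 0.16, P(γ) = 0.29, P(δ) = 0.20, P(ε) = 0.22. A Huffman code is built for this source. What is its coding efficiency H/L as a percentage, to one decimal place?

Entropy H = −Σ p log₂ p ≈ 2.2685 bits.
Huffman merges: 13/100+4/25→29/100; 1/5+11/50→21/50; 29/100+29/100→29/50; 21/50+29/50→1. L = 229/100 ≈ 2.2900.
Efficiency = H/L = 2.2685/2.2900 = 99.1%.

99.1%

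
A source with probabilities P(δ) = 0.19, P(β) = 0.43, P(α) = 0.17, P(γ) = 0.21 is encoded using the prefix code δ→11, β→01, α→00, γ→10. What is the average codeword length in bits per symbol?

2 bits/symbol

L̄ = Σ pᵢ·ℓᵢ = 0.19·2 + 0.43·2 + 0.17·2 + 0.21·2 = 2 bits/symbol.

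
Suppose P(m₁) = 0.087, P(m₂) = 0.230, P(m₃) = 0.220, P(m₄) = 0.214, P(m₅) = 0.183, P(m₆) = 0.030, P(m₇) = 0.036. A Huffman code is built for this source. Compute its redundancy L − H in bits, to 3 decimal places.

0.031 bits

Entropy H = −Σ p log₂ p ≈ 2.5235 bits.
Huffman merges: 3/100+9/250→33/500; 33/500+87/1000→153/1000; 153/1000+183/1000→42/125; 107/500+11/50→217/500; 23/100+42/125→283/500; 217/500+283/500→1. L = 511/200 ≈ 2.5550.
L − H = 2.5550 − 2.5235 = 0.031 bits.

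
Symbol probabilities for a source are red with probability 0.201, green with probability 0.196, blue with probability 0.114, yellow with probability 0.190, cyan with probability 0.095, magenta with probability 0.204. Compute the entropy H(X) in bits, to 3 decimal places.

H = −Σ pᵢ log₂ pᵢ.
−0.201·log₂(0.201) = 0.4653
−0.196·log₂(0.196) = 0.4608
−0.114·log₂(0.114) = 0.3571
−0.190·log₂(0.190) = 0.4552
−0.095·log₂(0.095) = 0.3226
−0.204·log₂(0.204) = 0.4678
Sum ≈ 2.5289 → 2.529 bits.

2.529 bits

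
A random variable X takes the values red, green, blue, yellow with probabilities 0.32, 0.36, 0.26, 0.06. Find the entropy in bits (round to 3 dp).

1.805 bits

H = −Σ pᵢ log₂ pᵢ.
−0.32·log₂(0.32) = 0.5260
−0.36·log₂(0.36) = 0.5306
−0.26·log₂(0.26) = 0.5053
−0.06·log₂(0.06) = 0.2435
Sum ≈ 1.8055 → 1.805 bits.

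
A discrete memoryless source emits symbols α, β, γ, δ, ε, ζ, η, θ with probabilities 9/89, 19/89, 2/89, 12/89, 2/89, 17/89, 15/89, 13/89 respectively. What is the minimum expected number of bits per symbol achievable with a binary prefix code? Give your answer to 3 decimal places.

2.787 bits/symbol

Repeatedly combine the two least-probable nodes; the expected code length is the sum of the merged weights.
merge 2/89 + 2/89 → 4/89
merge 4/89 + 9/89 → 13/89
merge 12/89 + 13/89 → 25/89
merge 13/89 + 15/89 → 28/89
merge 17/89 + 19/89 → 36/89
merge 25/89 + 28/89 → 53/89
merge 36/89 + 53/89 → 1
L = 4/89 + 13/89 + 25/89 + 28/89 + 36/89 + 53/89 + 1 = 248/89 ≈ 2.787 bits/symbol.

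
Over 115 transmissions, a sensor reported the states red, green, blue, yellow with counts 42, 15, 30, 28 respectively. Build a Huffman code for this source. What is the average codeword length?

2 bits/symbol

Probabilities are the counts divided by 115.
Repeatedly combine the two least-probable nodes; the expected code length is the sum of the merged weights.
merge 3/23 + 28/115 → 43/115
merge 6/23 + 42/115 → 72/115
merge 43/115 + 72/115 → 1
L = 43/115 + 72/115 + 1 = 2 bits/symbol.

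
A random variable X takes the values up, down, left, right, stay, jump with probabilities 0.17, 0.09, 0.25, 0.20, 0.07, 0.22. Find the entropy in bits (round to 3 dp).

2.461 bits

H = −Σ pᵢ log₂ pᵢ.
−0.17·log₂(0.17) = 0.4346
−0.09·log₂(0.09) = 0.3127
−0.25·log₂(0.25) = 0.5000
−0.20·log₂(0.20) = 0.4644
−0.07·log₂(0.07) = 0.2686
−0.22·log₂(0.22) = 0.4806
Sum ≈ 2.4608 → 2.461 bits.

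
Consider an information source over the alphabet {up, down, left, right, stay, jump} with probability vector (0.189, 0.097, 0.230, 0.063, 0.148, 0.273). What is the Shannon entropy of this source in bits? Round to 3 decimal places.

H = −Σ pᵢ log₂ pᵢ.
−0.189·log₂(0.189) = 0.4543
−0.097·log₂(0.097) = 0.3265
−0.230·log₂(0.230) = 0.4877
−0.063·log₂(0.063) = 0.2513
−0.148·log₂(0.148) = 0.4079
−0.273·log₂(0.273) = 0.5113
Sum ≈ 2.4390 → 2.439 bits.

2.439 bits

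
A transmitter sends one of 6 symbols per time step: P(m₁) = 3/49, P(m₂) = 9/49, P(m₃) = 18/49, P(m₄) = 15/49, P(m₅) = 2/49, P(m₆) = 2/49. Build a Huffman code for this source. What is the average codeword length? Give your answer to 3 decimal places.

2.184 bits/symbol

Repeatedly combine the two least-probable nodes; the expected code length is the sum of the merged weights.
merge 2/49 + 2/49 → 4/49
merge 3/49 + 4/49 → 1/7
merge 1/7 + 9/49 → 16/49
merge 15/49 + 16/49 → 31/49
merge 18/49 + 31/49 → 1
L = 4/49 + 1/7 + 16/49 + 31/49 + 1 = 107/49 ≈ 2.184 bits/symbol.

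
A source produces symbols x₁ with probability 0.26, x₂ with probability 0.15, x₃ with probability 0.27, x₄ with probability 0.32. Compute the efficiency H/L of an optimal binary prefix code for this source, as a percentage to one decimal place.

Entropy H = −Σ p log₂ p ≈ 1.9519 bits.
Huffman merges: 3/20+13/50→41/100; 27/100+8/25→59/100; 41/100+59/100→1. L = 2 ≈ 2.0000.
Efficiency = H/L = 1.9519/2.0000 = 97.6%.

97.6%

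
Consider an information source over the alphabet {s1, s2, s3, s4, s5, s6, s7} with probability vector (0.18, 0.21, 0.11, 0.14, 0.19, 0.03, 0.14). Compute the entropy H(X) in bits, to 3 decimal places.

H = −Σ pᵢ log₂ pᵢ.
−0.18·log₂(0.18) = 0.4453
−0.21·log₂(0.21) = 0.4728
−0.11·log₂(0.11) = 0.3503
−0.14·log₂(0.14) = 0.3971
−0.19·log₂(0.19) = 0.4552
−0.03·log₂(0.03) = 0.1518
−0.14·log₂(0.14) = 0.3971
Sum ≈ 2.6696 → 2.670 bits.

2.670 bits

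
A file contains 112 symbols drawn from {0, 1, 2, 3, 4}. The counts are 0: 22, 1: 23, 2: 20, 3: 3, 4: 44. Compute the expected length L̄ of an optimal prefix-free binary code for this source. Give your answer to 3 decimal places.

2.205 bits/symbol

Probabilities are the counts divided by 112.
Repeatedly combine the two least-probable nodes; the expected code length is the sum of the merged weights.
merge 3/112 + 5/28 → 23/112
merge 11/56 + 23/112 → 45/112
merge 23/112 + 11/28 → 67/112
merge 45/112 + 67/112 → 1
L = 23/112 + 45/112 + 67/112 + 1 = 247/112 ≈ 2.205 bits/symbol.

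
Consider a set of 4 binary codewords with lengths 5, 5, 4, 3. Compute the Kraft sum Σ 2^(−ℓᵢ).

With common denominator 2^5 = 32: Σ 2^(−ℓᵢ) = 1/32 + 1/32 + 2/32 + 4/32 = 8/32 = 0.25.

0.25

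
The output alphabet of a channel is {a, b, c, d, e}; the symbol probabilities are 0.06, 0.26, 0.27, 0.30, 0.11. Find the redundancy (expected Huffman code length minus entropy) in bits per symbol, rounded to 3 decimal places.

Entropy H = −Σ p log₂ p ≈ 2.1302 bits.
Huffman merges: 3/50+11/100→17/100; 17/100+13/50→43/100; 27/100+3/10→57/100; 43/100+57/100→1. L = 217/100 ≈ 2.1700.
L − H = 2.1700 − 2.1302 = 0.040 bits.

0.040 bits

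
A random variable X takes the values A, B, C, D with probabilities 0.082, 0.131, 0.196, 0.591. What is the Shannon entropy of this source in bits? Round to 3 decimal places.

1.589 bits

H = −Σ pᵢ log₂ pᵢ.
−0.082·log₂(0.082) = 0.2959
−0.131·log₂(0.131) = 0.3841
−0.196·log₂(0.196) = 0.4608
−0.591·log₂(0.591) = 0.4484
Sum ≈ 1.5893 → 1.589 bits.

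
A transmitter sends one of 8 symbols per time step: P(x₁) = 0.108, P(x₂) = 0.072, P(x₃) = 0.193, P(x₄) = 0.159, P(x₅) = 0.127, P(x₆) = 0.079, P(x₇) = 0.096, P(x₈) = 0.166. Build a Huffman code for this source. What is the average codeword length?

2.958 bits/symbol

Repeatedly combine the two least-probable nodes; the expected code length is the sum of the merged weights.
merge 9/125 + 79/1000 → 151/1000
merge 12/125 + 27/250 → 51/250
merge 127/1000 + 151/1000 → 139/500
merge 159/1000 + 83/500 → 13/40
merge 193/1000 + 51/250 → 397/1000
merge 139/500 + 13/40 → 603/1000
merge 397/1000 + 603/1000 → 1
L = 151/1000 + 51/250 + 139/500 + 13/40 + 397/1000 + 603/1000 + 1 = 1479/500 = 2.958 bits/symbol.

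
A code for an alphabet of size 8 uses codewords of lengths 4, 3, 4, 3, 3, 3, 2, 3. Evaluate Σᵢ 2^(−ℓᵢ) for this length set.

1

With common denominator 2^4 = 16: Σ 2^(−ℓᵢ) = 1/16 + 2/16 + 1/16 + 2/16 + 2/16 + 2/16 + 4/16 + 2/16 = 16/16 = 1.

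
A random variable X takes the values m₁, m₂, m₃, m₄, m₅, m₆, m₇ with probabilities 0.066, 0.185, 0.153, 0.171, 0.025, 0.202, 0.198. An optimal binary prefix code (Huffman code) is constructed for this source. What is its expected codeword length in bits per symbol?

2.691 bits/symbol

Repeatedly combine the two least-probable nodes; the expected code length is the sum of the merged weights.
merge 1/40 + 33/500 → 91/1000
merge 91/1000 + 153/1000 → 61/250
merge 171/1000 + 37/200 → 89/250
merge 99/500 + 101/500 → 2/5
merge 61/250 + 89/250 → 3/5
merge 2/5 + 3/5 → 1
L = 91/1000 + 61/250 + 89/250 + 2/5 + 3/5 + 1 = 2691/1000 = 2.691 bits/symbol.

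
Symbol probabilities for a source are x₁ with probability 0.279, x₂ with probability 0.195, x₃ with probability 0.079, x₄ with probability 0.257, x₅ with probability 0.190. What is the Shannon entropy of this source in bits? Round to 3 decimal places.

2.222 bits

H = −Σ pᵢ log₂ pᵢ.
−0.279·log₂(0.279) = 0.5138
−0.195·log₂(0.195) = 0.4599
−0.079·log₂(0.079) = 0.2893
−0.257·log₂(0.257) = 0.5038
−0.190·log₂(0.190) = 0.4552
Sum ≈ 2.2220 → 2.222 bits.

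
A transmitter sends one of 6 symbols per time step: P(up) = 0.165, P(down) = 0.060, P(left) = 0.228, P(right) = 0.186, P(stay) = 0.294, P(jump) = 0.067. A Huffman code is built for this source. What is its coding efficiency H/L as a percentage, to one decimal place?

98.8%

Entropy H = −Σ p log₂ p ≈ 2.3906 bits.
Huffman merges: 3/50+67/1000→127/1000; 127/1000+33/200→73/250; 93/500+57/250→207/500; 73/250+147/500→293/500; 207/500+293/500→1. L = 2419/1000 ≈ 2.4190.
Efficiency = H/L = 2.3906/2.4190 = 98.8%.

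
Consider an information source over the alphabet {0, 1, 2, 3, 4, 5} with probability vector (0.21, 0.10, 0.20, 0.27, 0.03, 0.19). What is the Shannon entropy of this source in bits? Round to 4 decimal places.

H = −Σ pᵢ log₂ pᵢ.
−0.21·log₂(0.21) = 0.4728
−0.10·log₂(0.10) = 0.3322
−0.20·log₂(0.20) = 0.4644
−0.27·log₂(0.27) = 0.5100
−0.03·log₂(0.03) = 0.1518
−0.19·log₂(0.19) = 0.4552
Sum ≈ 2.3864 → 2.3864 bits.

2.3864 bits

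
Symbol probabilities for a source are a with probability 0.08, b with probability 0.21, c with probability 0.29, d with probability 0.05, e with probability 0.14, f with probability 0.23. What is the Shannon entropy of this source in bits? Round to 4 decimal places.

2.3831 bits

H = −Σ pᵢ log₂ pᵢ.
−0.08·log₂(0.08) = 0.2915
−0.21·log₂(0.21) = 0.4728
−0.29·log₂(0.29) = 0.5179
−0.05·log₂(0.05) = 0.2161
−0.14·log₂(0.14) = 0.3971
−0.23·log₂(0.23) = 0.4877
Sum ≈ 2.3831 → 2.3831 bits.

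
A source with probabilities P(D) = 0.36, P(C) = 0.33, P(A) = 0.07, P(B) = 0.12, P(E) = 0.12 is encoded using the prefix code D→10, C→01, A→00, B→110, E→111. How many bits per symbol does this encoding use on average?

L̄ = Σ pᵢ·ℓᵢ = 0.36·2 + 0.33·2 + 0.07·2 + 0.12·3 + 0.12·3 = 2.24 bits/symbol.

2.24 bits/symbol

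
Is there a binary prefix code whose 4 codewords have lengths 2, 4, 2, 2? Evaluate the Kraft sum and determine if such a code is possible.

With common denominator 2^4 = 16: Σ 2^(−ℓᵢ) = 4/16 + 1/16 + 4/16 + 4/16 = 13/16 = 0.8125.
Kraft's inequality requires Σ ≤ 1; here Σ = 0.8125 ≤ 1, so such a prefix code exists.

0.8125; yes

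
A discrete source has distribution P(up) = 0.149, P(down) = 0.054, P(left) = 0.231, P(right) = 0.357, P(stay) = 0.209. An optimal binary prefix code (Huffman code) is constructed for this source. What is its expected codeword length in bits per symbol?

2.203 bits/symbol

Repeatedly combine the two least-probable nodes; the expected code length is the sum of the merged weights.
merge 27/500 + 149/1000 → 203/1000
merge 203/1000 + 209/1000 → 103/250
merge 231/1000 + 357/1000 → 147/250
merge 103/250 + 147/250 → 1
L = 203/1000 + 103/250 + 147/250 + 1 = 2203/1000 = 2.203 bits/symbol.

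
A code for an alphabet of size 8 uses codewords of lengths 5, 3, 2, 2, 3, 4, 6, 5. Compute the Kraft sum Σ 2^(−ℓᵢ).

With common denominator 2^6 = 64: Σ 2^(−ℓᵢ) = 2/64 + 8/64 + 16/64 + 16/64 + 8/64 + 4/64 + 1/64 + 2/64 = 57/64 = 0.890625.

0.890625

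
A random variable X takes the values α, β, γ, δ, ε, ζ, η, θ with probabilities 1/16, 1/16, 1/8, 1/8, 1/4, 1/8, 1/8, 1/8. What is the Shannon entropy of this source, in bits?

2.875 bits

Each probability is a power of 1/2, so log₂(1/p) is an integer.
H = Σ p·log₂(1/p) = 1/16·4 + 1/16·4 + 1/8·3 + 1/8·3 + 1/4·2 + 1/8·3 + 1/8·3 + 1/8·3 = 2.875 bits.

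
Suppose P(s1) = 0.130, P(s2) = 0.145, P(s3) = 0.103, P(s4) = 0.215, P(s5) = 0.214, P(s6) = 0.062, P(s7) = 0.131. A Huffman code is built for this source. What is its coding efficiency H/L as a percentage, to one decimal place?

99.0%

Entropy H = −Σ p log₂ p ≈ 2.7100 bits.
Huffman merges: 31/500+103/1000→33/200; 13/100+131/1000→261/1000; 29/200+33/200→31/100; 107/500+43/200→429/1000; 261/1000+31/100→571/1000; 429/1000+571/1000→1. L = 342/125 ≈ 2.7360.
Efficiency = H/L = 2.7100/2.7360 = 99.0%.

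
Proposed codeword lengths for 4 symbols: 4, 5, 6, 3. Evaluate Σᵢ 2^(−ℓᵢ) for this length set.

0.234375

With common denominator 2^6 = 64: Σ 2^(−ℓᵢ) = 4/64 + 2/64 + 1/64 + 8/64 = 15/64 = 0.234375.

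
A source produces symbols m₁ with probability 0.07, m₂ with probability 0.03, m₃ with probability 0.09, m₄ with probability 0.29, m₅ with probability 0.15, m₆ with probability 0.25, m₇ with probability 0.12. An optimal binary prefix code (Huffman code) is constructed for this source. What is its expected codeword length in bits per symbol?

2.56 bits/symbol

Repeatedly combine the two least-probable nodes; the expected code length is the sum of the merged weights.
merge 3/100 + 7/100 → 1/10
merge 9/100 + 1/10 → 19/100
merge 3/25 + 3/20 → 27/100
merge 19/100 + 1/4 → 11/25
merge 27/100 + 29/100 → 14/25
merge 11/25 + 14/25 → 1
L = 1/10 + 19/100 + 27/100 + 11/25 + 14/25 + 1 = 64/25 = 2.56 bits/symbol.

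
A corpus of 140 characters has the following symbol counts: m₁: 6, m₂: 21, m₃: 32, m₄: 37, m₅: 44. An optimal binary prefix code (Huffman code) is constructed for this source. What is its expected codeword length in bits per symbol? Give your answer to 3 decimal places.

2.193 bits/symbol

Probabilities are the counts divided by 140.
Repeatedly combine the two least-probable nodes; the expected code length is the sum of the merged weights.
merge 3/70 + 3/20 → 27/140
merge 27/140 + 8/35 → 59/140
merge 37/140 + 11/35 → 81/140
merge 59/140 + 81/140 → 1
L = 27/140 + 59/140 + 81/140 + 1 = 307/140 ≈ 2.193 bits/symbol.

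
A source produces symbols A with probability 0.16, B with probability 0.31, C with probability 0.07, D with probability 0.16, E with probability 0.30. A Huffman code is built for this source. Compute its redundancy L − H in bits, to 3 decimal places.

Entropy H = −Σ p log₂ p ≈ 2.1595 bits.
Huffman merges: 7/100+4/25→23/100; 4/25+23/100→39/100; 3/10+31/100→61/100; 39/100+61/100→1. L = 223/100 ≈ 2.2300.
L − H = 2.2300 − 2.1595 = 0.071 bits.

0.071 bits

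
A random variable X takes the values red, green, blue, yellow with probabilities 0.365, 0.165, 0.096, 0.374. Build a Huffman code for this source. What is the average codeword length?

1.887 bits/symbol

Repeatedly combine the two least-probable nodes; the expected code length is the sum of the merged weights.
merge 12/125 + 33/200 → 261/1000
merge 261/1000 + 73/200 → 313/500
merge 187/500 + 313/500 → 1
L = 261/1000 + 313/500 + 1 = 1887/1000 = 1.887 bits/symbol.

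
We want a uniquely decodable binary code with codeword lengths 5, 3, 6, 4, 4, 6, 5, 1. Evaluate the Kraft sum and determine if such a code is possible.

With common denominator 2^6 = 64: Σ 2^(−ℓᵢ) = 2/64 + 8/64 + 1/64 + 4/64 + 4/64 + 1/64 + 2/64 + 32/64 = 54/64 = 0.84375.
Kraft's inequality requires Σ ≤ 1; here Σ = 0.84375 ≤ 1, so such a prefix code exists.

0.84375; yes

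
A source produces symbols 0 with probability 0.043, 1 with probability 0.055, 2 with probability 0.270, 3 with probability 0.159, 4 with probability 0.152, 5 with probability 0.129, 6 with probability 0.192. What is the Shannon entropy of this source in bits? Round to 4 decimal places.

H = −Σ pᵢ log₂ pᵢ.
−0.043·log₂(0.043) = 0.1952
−0.055·log₂(0.055) = 0.2301
−0.270·log₂(0.270) = 0.5100
−0.159·log₂(0.159) = 0.4218
−0.152·log₂(0.152) = 0.4131
−0.129·log₂(0.129) = 0.3811
−0.192·log₂(0.192) = 0.4571
Sum ≈ 2.6085 → 2.6085 bits.

2.6085 bits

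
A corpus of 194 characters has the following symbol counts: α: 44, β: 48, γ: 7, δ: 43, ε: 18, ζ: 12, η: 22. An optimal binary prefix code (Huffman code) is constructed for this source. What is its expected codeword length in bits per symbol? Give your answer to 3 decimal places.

2.593 bits/symbol

Probabilities are the counts divided by 194.
Repeatedly combine the two least-probable nodes; the expected code length is the sum of the merged weights.
merge 7/194 + 6/97 → 19/194
merge 9/97 + 19/194 → 37/194
merge 11/97 + 37/194 → 59/194
merge 43/194 + 22/97 → 87/194
merge 24/97 + 59/194 → 107/194
merge 87/194 + 107/194 → 1
L = 19/194 + 37/194 + 59/194 + 87/194 + 107/194 + 1 = 503/194 ≈ 2.593 bits/symbol.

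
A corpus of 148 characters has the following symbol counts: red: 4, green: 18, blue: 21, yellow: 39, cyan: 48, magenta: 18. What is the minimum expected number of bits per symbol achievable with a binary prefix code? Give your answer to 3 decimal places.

2.412 bits/symbol

Probabilities are the counts divided by 148.
Repeatedly combine the two least-probable nodes; the expected code length is the sum of the merged weights.
merge 1/37 + 9/74 → 11/74
merge 9/74 + 21/148 → 39/148
merge 11/74 + 39/148 → 61/148
merge 39/148 + 12/37 → 87/148
merge 61/148 + 87/148 → 1
L = 11/74 + 39/148 + 61/148 + 87/148 + 1 = 357/148 ≈ 2.412 bits/symbol.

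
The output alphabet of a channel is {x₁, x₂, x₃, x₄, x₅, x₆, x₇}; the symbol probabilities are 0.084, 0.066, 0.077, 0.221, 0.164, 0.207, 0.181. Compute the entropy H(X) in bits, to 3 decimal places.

2.670 bits

H = −Σ pᵢ log₂ pᵢ.
−0.084·log₂(0.084) = 0.3002
−0.066·log₂(0.066) = 0.2588
−0.077·log₂(0.077) = 0.2848
−0.221·log₂(0.221) = 0.4813
−0.164·log₂(0.164) = 0.4278
−0.207·log₂(0.207) = 0.4704
−0.181·log₂(0.181) = 0.4463
Sum ≈ 2.6696 → 2.670 bits.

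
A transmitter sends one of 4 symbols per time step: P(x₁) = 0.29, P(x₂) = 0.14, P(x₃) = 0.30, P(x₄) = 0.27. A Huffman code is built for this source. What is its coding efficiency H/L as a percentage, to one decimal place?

97.3%

Entropy H = −Σ p log₂ p ≈ 1.9461 bits.
Huffman merges: 7/50+27/100→41/100; 29/100+3/10→59/100; 41/100+59/100→1. L = 2 ≈ 2.0000.
Efficiency = H/L = 1.9461/2.0000 = 97.3%.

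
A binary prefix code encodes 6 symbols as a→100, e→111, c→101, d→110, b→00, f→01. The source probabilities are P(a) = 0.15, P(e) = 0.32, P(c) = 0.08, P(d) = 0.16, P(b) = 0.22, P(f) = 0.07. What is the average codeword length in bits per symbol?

2.71 bits/symbol

L̄ = Σ pᵢ·ℓᵢ = 0.15·3 + 0.32·3 + 0.08·3 + 0.16·3 + 0.22·2 + 0.07·2 = 2.71 bits/symbol.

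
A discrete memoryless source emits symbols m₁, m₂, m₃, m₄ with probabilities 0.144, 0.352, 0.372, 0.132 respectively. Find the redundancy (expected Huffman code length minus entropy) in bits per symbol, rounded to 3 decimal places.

Entropy H = −Σ p log₂ p ≈ 1.8492 bits.
Huffman merges: 33/250+18/125→69/250; 69/250+44/125→157/250; 93/250+157/250→1. L = 238/125 ≈ 1.9040.
L − H = 1.9040 − 1.8492 = 0.055 bits.

0.055 bits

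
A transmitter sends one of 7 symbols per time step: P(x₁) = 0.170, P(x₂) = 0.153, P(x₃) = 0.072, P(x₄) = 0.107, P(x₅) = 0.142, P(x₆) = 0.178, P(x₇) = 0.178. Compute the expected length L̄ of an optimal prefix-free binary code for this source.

2.822 bits/symbol

Repeatedly combine the two least-probable nodes; the expected code length is the sum of the merged weights.
merge 9/125 + 107/1000 → 179/1000
merge 71/500 + 153/1000 → 59/200
merge 17/100 + 89/500 → 87/250
merge 89/500 + 179/1000 → 357/1000
merge 59/200 + 87/250 → 643/1000
merge 357/1000 + 643/1000 → 1
L = 179/1000 + 59/200 + 87/250 + 357/1000 + 643/1000 + 1 = 1411/500 = 2.822 bits/symbol.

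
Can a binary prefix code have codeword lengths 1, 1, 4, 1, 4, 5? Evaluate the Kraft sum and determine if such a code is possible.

With common denominator 2^5 = 32: Σ 2^(−ℓᵢ) = 16/32 + 16/32 + 2/32 + 16/32 + 2/32 + 1/32 = 53/32 = 1.65625.
Kraft's inequality requires Σ ≤ 1; here Σ = 1.65625 > 1, so no such prefix code exists.

1.65625; no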